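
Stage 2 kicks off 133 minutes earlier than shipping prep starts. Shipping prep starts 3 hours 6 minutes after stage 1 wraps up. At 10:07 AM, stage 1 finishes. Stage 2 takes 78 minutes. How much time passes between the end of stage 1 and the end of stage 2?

2 h 11 min

Shipping prep starts at 10:07 AM + 186 min = 1:13 PM.
Stage 2 starts at 1:13 PM − 133 min = 11:00 AM.
Stage 2 ends at 11:00 AM + 78 min = 12:18 PM.
From 10:07 AM to 12:18 PM is 2 h 11 min.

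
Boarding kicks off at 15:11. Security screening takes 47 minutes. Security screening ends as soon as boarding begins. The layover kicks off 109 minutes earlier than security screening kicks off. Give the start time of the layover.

Security screening ends at 15:11.
Security screening starts at 15:11 − 47 min = 14:24.
The layover starts at 14:24 − 109 min = 12:35.

12:35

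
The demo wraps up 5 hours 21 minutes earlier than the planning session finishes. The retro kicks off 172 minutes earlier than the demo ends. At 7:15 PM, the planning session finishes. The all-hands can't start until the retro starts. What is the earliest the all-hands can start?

11:02 AM

The demo ends at 7:15 PM − 321 min = 1:54 PM.
The retro starts at 1:54 PM − 172 min = 11:02 AM.
The all-hands is bounded by the retro, so the earliest it can start is 11:02 AM.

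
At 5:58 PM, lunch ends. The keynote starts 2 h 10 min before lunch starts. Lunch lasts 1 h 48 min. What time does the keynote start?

Lunch starts at 5:58 PM − 108 min = 4:10 PM.
The keynote starts at 4:10 PM − 130 min = 2:00 PM.

2:00 PM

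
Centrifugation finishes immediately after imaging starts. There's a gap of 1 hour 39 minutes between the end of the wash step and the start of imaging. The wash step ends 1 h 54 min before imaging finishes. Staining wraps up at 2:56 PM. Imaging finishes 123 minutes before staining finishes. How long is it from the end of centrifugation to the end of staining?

Imaging ends at 2:56 PM − 123 min = 12:53 PM.
The wash step ends at 12:53 PM − 114 min = 10:59 AM.
Imaging starts at 10:59 AM + 99 min = 12:38 PM.
So centrifugation ends at 12:38 PM.
From 12:38 PM to 2:56 PM is 2 hours 18 minutes.

2 hours 18 minutes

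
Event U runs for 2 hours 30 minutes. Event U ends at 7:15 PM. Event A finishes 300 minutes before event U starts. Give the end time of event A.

11:45 AM

Event U starts at 7:15 PM − 150 min = 4:45 PM.
Event A ends at 4:45 PM − 300 min = 11:45 AM.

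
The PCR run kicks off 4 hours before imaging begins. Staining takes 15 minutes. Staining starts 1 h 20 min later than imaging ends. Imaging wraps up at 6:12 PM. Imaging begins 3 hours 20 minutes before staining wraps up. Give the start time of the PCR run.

Staining starts at 6:12 PM + 80 min = 7:32 PM.
Staining ends at 7:32 PM + 15 min = 7:47 PM.
Imaging starts at 7:47 PM − 200 min = 4:27 PM.
The PCR run starts at 4:27 PM − 240 min = 12:27 PM.

12:27 PM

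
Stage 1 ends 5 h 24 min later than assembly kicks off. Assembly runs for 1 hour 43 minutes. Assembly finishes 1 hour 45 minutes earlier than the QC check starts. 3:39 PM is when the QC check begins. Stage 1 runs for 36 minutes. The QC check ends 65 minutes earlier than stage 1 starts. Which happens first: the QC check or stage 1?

Assembly ends at 3:39 PM − 105 min = 1:54 PM.
Assembly starts at 1:54 PM − 103 min = 12:11 PM.
Stage 1 ends at 12:11 PM + 324 min = 5:35 PM.
Stage 1 starts at 5:35 PM − 36 min = 4:59 PM.
The QC check starts at 3:39 PM and stage 1 starts at 4:59 PM, so the QC check is first.

the QC check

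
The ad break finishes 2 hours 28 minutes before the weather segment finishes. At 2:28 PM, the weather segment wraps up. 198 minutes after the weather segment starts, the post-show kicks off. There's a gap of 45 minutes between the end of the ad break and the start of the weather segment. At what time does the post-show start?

4:03 PM

The ad break ends at 2:28 PM − 148 min = 12:00 PM.
The weather segment starts at 12:00 PM + 45 min = 12:45 PM.
The post-show starts at 12:45 PM + 198 min = 4:03 PM.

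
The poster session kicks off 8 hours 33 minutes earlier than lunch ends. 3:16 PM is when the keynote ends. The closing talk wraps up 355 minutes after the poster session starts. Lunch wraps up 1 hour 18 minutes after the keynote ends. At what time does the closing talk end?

Lunch ends at 3:16 PM + 78 min = 4:34 PM.
The poster session starts at 4:34 PM − 513 min = 8:01 AM.
The closing talk ends at 8:01 AM + 355 min = 1:56 PM.

1:56 PM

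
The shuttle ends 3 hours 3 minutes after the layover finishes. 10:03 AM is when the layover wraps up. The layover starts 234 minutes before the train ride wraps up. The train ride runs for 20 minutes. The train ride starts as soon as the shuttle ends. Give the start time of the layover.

9:32 AM

The shuttle ends at 10:03 AM + 183 min = 1:06 PM.
So the train ride starts at 1:06 PM.
The train ride ends at 1:06 PM + 20 min = 1:26 PM.
The layover starts at 1:26 PM − 234 min = 9:32 AM.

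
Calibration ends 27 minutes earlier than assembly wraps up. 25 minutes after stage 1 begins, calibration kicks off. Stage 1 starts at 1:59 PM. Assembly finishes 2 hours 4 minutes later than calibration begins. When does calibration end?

Calibration starts at 1:59 PM + 25 min = 2:24 PM.
Assembly ends at 2:24 PM + 124 min = 4:28 PM.
Calibration ends at 4:28 PM − 27 min = 4:01 PM.

4:01 PM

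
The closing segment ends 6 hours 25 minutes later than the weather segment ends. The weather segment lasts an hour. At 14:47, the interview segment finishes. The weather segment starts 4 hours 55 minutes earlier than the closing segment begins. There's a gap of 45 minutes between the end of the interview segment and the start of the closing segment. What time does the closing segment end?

18:02

The closing segment starts at 14:47 + 45 min = 15:32.
The weather segment starts at 15:32 − 295 min = 10:37.
The weather segment ends at 10:37 + 60 min = 11:37.
The closing segment ends at 11:37 + 385 min = 18:02.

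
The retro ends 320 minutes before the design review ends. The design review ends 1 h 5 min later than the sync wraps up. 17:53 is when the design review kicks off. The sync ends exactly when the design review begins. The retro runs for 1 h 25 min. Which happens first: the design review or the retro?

the retro

The sync ends at 17:53.
The design review ends at 17:53 + 65 min = 18:58.
The retro ends at 18:58 − 320 min = 13:38.
The retro starts at 13:38 − 85 min = 12:13.
The design review starts at 17:53 and the retro starts at 12:13, so the retro is first.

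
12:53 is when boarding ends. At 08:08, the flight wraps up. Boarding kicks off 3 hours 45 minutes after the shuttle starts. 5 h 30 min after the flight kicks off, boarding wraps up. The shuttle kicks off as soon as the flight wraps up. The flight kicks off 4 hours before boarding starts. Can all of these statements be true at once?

The shuttle starts at 08:08.
Boarding starts at 08:08 + 225 min = 11:53.
The flight starts at 11:53 − 240 min = 07:53.
Boarding ends at 07:53 + 330 min = 13:23.
But boarding is also said to end at 12:53 — a 30-minute conflict.

No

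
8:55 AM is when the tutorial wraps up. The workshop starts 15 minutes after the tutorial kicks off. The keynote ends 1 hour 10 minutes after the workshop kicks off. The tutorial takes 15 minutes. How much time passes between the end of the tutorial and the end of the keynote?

70 minutes

The tutorial starts at 8:55 AM − 15 min = 8:40 AM.
The workshop starts at 8:40 AM + 15 min = 8:55 AM.
The keynote ends at 8:55 AM + 70 min = 10:05 AM.
From 8:55 AM to 10:05 AM is 70 minutes.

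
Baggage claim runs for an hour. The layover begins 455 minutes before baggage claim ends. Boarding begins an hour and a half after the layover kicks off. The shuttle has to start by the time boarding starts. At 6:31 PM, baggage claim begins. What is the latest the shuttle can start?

1:26 PM

Baggage claim ends at 6:31 PM + 60 min = 7:31 PM.
The layover starts at 7:31 PM − 455 min = 11:56 AM.
Boarding starts at 11:56 AM + 90 min = 1:26 PM.
The shuttle is bounded by boarding, so the latest it can start is 1:26 PM.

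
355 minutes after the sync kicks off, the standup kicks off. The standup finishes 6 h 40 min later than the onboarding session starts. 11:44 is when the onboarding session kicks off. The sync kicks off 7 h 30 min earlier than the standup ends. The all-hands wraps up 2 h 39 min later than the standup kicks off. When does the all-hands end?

The standup ends at 11:44 + 400 min = 18:24.
The sync starts at 18:24 − 450 min = 10:54.
The standup starts at 10:54 + 355 min = 16:49.
The all-hands ends at 16:49 + 159 min = 19:28.

19:28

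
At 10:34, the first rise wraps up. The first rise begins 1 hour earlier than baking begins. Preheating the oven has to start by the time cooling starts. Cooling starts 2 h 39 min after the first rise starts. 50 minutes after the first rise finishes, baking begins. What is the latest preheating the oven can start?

Baking starts at 10:34 + 50 min = 11:24.
The first rise starts at 11:24 − 60 min = 10:24.
Cooling starts at 10:24 + 159 min = 13:03.
Preheating the oven is bounded by cooling, so the latest it can start is 13:03.

13:03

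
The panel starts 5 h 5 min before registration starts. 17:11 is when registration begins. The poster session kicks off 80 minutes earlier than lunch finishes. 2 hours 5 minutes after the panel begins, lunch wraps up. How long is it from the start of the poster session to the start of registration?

4 h 20 min

The panel starts at 17:11 − 305 min = 12:06.
Lunch ends at 12:06 + 125 min = 14:11.
The poster session starts at 14:11 − 80 min = 12:51.
From 12:51 to 17:11 is 4 h 20 min.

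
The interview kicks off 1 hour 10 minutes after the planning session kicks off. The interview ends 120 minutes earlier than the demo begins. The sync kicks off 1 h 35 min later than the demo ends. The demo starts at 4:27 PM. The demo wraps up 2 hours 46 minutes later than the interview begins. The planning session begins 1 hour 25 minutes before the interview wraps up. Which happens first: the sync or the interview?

The interview ends at 4:27 PM − 120 min = 2:27 PM.
The planning session starts at 2:27 PM − 85 min = 1:02 PM.
The interview starts at 1:02 PM + 70 min = 2:12 PM.
The demo ends at 2:12 PM + 166 min = 4:58 PM.
The sync starts at 4:58 PM + 95 min = 6:33 PM.
The sync starts at 6:33 PM and the interview starts at 2:12 PM, so the interview is first.

the interview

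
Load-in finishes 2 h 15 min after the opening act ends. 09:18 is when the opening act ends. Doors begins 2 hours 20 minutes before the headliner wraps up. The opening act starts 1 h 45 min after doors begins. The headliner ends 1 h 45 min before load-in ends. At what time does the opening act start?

09:13

Load-in ends at 09:18 + 135 min = 11:33.
The headliner ends at 11:33 − 105 min = 09:48.
Doors starts at 09:48 − 140 min = 07:28.
The opening act starts at 07:28 + 105 min = 09:13.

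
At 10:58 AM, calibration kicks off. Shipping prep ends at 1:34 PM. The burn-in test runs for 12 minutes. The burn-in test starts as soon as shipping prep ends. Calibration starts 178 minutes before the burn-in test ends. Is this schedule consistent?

The burn-in test starts at 1:34 PM.
The burn-in test ends at 1:34 PM + 12 min = 1:46 PM.
Calibration starts at 1:46 PM − 178 min = 10:48 AM.
But calibration is also said to start at 10:58 AM — a 10-minute conflict.

No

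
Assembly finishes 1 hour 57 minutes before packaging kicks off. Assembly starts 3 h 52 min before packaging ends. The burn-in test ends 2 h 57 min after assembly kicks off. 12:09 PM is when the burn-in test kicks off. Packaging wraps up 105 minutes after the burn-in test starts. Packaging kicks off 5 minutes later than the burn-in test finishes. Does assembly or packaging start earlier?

assembly

Packaging ends at 12:09 PM + 105 min = 1:54 PM.
Assembly starts at 1:54 PM − 232 min = 10:02 AM.
The burn-in test ends at 10:02 AM + 177 min = 12:59 PM.
Packaging starts at 12:59 PM + 5 min = 1:04 PM.
Assembly starts at 10:02 AM and packaging starts at 1:04 PM, so assembly is first.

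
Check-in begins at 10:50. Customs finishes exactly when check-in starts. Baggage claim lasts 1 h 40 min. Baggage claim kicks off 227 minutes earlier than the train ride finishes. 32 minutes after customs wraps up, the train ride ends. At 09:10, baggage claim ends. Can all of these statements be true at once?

No

Customs ends at 10:50.
The train ride ends at 10:50 + 32 min = 11:22.
Baggage claim starts at 11:22 − 227 min = 07:35.
Baggage claim ends at 07:35 + 100 min = 09:15.
But baggage claim is also said to end at 09:10 — a 5-minute conflict.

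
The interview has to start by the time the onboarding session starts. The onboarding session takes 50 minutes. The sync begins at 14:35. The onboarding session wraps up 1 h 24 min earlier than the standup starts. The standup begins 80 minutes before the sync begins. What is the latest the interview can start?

The standup starts at 14:35 − 80 min = 13:15.
The onboarding session ends at 13:15 − 84 min = 11:51.
The onboarding session starts at 11:51 − 50 min = 11:01.
The interview is bounded by the onboarding session, so the latest it can start is 11:01.

11:01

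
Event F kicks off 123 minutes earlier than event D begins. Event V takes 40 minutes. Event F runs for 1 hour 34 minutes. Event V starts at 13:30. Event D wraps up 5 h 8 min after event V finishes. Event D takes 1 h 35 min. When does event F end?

Event V ends at 13:30 + 40 min = 14:10.
Event D ends at 14:10 + 308 min = 19:18.
Event D starts at 19:18 − 95 min = 17:43.
Event F starts at 17:43 − 123 min = 15:40.
Event F ends at 15:40 + 94 min = 17:14.

17:14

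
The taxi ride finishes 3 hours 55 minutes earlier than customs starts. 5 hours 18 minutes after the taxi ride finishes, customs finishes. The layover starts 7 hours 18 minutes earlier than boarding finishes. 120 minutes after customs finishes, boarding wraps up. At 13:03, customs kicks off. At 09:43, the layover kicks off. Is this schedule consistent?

The taxi ride ends at 13:03 − 235 min = 09:08.
Customs ends at 09:08 + 318 min = 14:26.
Boarding ends at 14:26 + 120 min = 16:26.
The layover starts at 16:26 − 438 min = 09:08.
But the layover is also said to start at 09:43 — a 35-minute conflict.

No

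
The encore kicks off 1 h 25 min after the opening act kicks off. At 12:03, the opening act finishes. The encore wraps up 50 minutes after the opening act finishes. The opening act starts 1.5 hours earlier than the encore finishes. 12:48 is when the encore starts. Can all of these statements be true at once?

The encore ends at 12:03 + 50 min = 12:53.
The opening act starts at 12:53 − 90 min = 11:23.
The encore starts at 11:23 + 85 min = 12:48.
That matches the stated 12:48, so the schedule is consistent.

Yes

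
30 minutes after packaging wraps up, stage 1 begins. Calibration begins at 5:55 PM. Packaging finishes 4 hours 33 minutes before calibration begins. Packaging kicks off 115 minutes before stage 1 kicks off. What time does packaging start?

Packaging ends at 5:55 PM − 273 min = 1:22 PM.
Stage 1 starts at 1:22 PM + 30 min = 1:52 PM.
Packaging starts at 1:52 PM − 115 min = 11:57 AM.

11:57 AM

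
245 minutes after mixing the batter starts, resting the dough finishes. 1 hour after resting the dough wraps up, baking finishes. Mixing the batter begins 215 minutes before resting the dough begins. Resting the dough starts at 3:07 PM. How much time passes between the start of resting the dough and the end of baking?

1.5 hours

Mixing the batter starts at 3:07 PM − 215 min = 11:32 AM.
Resting the dough ends at 11:32 AM + 245 min = 3:37 PM.
Baking ends at 3:37 PM + 60 min = 4:37 PM.
From 3:07 PM to 4:37 PM is 1.5 hours.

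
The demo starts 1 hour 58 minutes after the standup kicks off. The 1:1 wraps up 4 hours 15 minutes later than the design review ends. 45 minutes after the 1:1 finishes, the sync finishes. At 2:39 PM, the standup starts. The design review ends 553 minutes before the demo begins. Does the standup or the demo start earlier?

The demo starts at 2:39 PM + 118 min = 4:37 PM.
The standup starts at 2:39 PM and the demo starts at 4:37 PM, so the standup is first.

the standup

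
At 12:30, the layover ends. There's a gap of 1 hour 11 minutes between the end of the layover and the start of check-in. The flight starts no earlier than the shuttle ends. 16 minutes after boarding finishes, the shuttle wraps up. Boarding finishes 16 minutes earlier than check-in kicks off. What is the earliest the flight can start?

Check-in starts at 12:30 + 71 min = 13:41.
Boarding ends at 13:41 − 16 min = 13:25.
The shuttle ends at 13:25 + 16 min = 13:41.
The flight is bounded by the shuttle, so the earliest it can start is 13:41.

13:41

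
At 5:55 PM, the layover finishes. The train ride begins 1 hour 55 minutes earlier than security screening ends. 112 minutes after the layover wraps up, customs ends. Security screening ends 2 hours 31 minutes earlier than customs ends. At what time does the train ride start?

3:21 PM

Customs ends at 5:55 PM + 112 min = 7:47 PM.
Security screening ends at 7:47 PM − 151 min = 5:16 PM.
The train ride starts at 5:16 PM − 115 min = 3:21 PM.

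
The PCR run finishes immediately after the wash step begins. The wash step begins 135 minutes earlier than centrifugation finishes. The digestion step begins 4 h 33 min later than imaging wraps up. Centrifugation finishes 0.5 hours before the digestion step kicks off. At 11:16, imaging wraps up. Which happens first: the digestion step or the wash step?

the wash step

The digestion step starts at 11:16 + 273 min = 15:49.
Centrifugation ends at 15:49 − 30 min = 15:19.
The wash step starts at 15:19 − 135 min = 13:04.
The digestion step starts at 15:49 and the wash step starts at 13:04, so the wash step is first.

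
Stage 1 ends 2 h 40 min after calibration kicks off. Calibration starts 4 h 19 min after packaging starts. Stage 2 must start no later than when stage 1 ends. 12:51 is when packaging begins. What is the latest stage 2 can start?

19:50

Calibration starts at 12:51 + 259 min = 17:10.
Stage 1 ends at 17:10 + 160 min = 19:50.
Stage 2 is bounded by stage 1, so the latest it can start is 19:50.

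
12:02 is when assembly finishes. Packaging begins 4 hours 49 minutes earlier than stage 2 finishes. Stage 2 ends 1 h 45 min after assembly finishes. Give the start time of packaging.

08:58

Stage 2 ends at 12:02 + 105 min = 13:47.
Packaging starts at 13:47 − 289 min = 08:58.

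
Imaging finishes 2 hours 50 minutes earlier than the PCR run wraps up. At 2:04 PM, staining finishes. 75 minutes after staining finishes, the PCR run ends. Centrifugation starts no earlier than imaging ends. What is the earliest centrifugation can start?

12:29 PM

The PCR run ends at 2:04 PM + 75 min = 3:19 PM.
Imaging ends at 3:19 PM − 170 min = 12:29 PM.
Centrifugation is bounded by imaging, so the earliest it can start is 12:29 PM.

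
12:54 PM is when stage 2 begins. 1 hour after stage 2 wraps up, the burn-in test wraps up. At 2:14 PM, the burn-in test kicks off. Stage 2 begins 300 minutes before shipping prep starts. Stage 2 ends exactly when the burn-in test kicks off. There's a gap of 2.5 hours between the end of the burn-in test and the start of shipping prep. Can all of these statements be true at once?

No

Stage 2 ends at 2:14 PM.
The burn-in test ends at 2:14 PM + 60 min = 3:14 PM.
Shipping prep starts at 3:14 PM + 150 min = 5:44 PM.
Stage 2 starts at 5:44 PM − 300 min = 12:44 PM.
But stage 2 is also said to start at 12:54 PM — a 10-minute conflict.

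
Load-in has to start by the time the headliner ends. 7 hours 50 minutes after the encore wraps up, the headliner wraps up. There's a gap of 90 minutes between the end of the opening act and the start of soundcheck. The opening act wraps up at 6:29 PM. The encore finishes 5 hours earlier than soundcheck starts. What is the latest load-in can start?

10:49 PM

Soundcheck starts at 6:29 PM + 90 min = 7:59 PM.
The encore ends at 7:59 PM − 300 min = 2:59 PM.
The headliner ends at 2:59 PM + 470 min = 10:49 PM.
Load-in is bounded by the headliner, so the latest it can start is 10:49 PM.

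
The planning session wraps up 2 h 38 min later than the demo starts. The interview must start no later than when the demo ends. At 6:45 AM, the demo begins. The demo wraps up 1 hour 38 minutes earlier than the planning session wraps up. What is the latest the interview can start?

7:45 AM

The planning session ends at 6:45 AM + 158 min = 9:23 AM.
The demo ends at 9:23 AM − 98 min = 7:45 AM.
The interview is bounded by the demo, so the latest it can start is 7:45 AM.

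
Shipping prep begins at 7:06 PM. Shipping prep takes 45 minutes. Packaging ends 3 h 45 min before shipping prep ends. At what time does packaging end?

4:06 PM

Shipping prep ends at 7:06 PM + 45 min = 7:51 PM.
Packaging ends at 7:51 PM − 225 min = 4:06 PM.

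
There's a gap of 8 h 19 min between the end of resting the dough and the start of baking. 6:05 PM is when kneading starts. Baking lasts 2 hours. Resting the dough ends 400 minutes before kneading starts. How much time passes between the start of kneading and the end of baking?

219 minutes

Resting the dough ends at 6:05 PM − 400 min = 11:25 AM.
Baking starts at 11:25 AM + 499 min = 7:44 PM.
Baking ends at 7:44 PM + 120 min = 9:44 PM.
From 6:05 PM to 9:44 PM is 219 minutes.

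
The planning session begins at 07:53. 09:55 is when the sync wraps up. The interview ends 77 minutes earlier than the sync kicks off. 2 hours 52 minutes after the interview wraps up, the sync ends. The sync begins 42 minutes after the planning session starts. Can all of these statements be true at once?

The sync starts at 07:53 + 42 min = 08:35.
The interview ends at 08:35 − 77 min = 07:18.
The sync ends at 07:18 + 172 min = 10:10.
But the sync is also said to end at 09:55 — a 15-minute conflict.

No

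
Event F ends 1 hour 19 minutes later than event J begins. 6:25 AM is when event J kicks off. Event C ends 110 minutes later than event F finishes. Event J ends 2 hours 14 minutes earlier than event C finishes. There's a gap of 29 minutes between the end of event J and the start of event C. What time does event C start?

7:49 AM

Event F ends at 6:25 AM + 79 min = 7:44 AM.
Event C ends at 7:44 AM + 110 min = 9:34 AM.
Event J ends at 9:34 AM − 134 min = 7:20 AM.
Event C starts at 7:20 AM + 29 min = 7:49 AM.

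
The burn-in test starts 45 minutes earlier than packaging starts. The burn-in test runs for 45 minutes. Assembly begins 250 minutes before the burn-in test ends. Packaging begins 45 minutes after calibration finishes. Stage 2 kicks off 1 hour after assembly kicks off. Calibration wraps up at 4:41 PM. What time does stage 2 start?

2:16 PM

Packaging starts at 4:41 PM + 45 min = 5:26 PM.
The burn-in test starts at 5:26 PM − 45 min = 4:41 PM.
The burn-in test ends at 4:41 PM + 45 min = 5:26 PM.
Assembly starts at 5:26 PM − 250 min = 1:16 PM.
Stage 2 starts at 1:16 PM + 60 min = 2:16 PM.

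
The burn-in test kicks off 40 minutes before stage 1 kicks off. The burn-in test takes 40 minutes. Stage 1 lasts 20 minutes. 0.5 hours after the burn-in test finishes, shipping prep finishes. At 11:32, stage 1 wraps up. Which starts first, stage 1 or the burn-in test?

Stage 1 starts at 11:32 − 20 min = 11:12.
The burn-in test starts at 11:12 − 40 min = 10:32.
Stage 1 starts at 11:12 and the burn-in test starts at 10:32, so the burn-in test is first.

the burn-in test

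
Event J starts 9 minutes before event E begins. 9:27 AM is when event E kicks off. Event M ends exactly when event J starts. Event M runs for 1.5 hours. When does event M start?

7:48 AM

Event J starts at 9:27 AM − 9 min = 9:18 AM.
So event M ends at 9:18 AM.
Event M starts at 9:18 AM − 90 min = 7:48 AM.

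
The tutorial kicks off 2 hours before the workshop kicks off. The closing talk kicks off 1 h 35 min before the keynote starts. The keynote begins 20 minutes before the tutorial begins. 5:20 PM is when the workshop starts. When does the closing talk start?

1:25 PM

The tutorial starts at 5:20 PM − 120 min = 3:20 PM.
The keynote starts at 3:20 PM − 20 min = 3:00 PM.
The closing talk starts at 3:00 PM − 95 min = 1:25 PM.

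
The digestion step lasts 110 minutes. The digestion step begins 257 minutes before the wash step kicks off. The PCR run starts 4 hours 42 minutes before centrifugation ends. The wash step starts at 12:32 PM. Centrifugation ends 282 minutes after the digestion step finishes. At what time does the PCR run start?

The digestion step starts at 12:32 PM − 257 min = 8:15 AM.
The digestion step ends at 8:15 AM + 110 min = 10:05 AM.
Centrifugation ends at 10:05 AM + 282 min = 2:47 PM.
The PCR run starts at 2:47 PM − 282 min = 10:05 AM.

10:05 AM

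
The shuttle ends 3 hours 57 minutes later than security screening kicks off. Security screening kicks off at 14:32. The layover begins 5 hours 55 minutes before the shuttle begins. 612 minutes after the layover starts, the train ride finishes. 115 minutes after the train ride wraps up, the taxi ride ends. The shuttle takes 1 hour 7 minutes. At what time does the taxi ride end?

The shuttle ends at 14:32 + 237 min = 18:29.
The shuttle starts at 18:29 − 67 min = 17:22.
The layover starts at 17:22 − 355 min = 11:27.
The train ride ends at 11:27 + 612 min = 21:39.
The taxi ride ends at 21:39 + 115 min = 23:34.

23:34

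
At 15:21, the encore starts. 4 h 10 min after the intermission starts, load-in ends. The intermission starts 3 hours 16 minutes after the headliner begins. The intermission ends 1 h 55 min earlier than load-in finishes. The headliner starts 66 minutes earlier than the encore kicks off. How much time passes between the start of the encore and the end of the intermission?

The headliner starts at 15:21 − 66 min = 14:15.
The intermission starts at 14:15 + 196 min = 17:31.
Load-in ends at 17:31 + 250 min = 21:41.
The intermission ends at 21:41 − 115 min = 19:46.
From 15:21 to 19:46 is 4 h 25 min.

4 h 25 min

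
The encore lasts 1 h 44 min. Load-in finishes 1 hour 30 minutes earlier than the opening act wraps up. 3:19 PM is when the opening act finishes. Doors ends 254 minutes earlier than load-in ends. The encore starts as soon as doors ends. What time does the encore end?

Load-in ends at 3:19 PM − 90 min = 1:49 PM.
Doors ends at 1:49 PM − 254 min = 9:35 AM.
So the encore starts at 9:35 AM.
The encore ends at 9:35 AM + 104 min = 11:19 AM.

11:19 AM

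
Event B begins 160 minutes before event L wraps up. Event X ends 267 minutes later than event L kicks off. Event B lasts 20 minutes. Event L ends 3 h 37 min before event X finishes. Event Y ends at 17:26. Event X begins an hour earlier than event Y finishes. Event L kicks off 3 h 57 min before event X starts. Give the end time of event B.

Event X starts at 17:26 − 60 min = 16:26.
Event L starts at 16:26 − 237 min = 12:29.
Event X ends at 12:29 + 267 min = 16:56.
Event L ends at 16:56 − 217 min = 13:19.
Event B starts at 13:19 − 160 min = 10:39.
Event B ends at 10:39 + 20 min = 10:59.

10:59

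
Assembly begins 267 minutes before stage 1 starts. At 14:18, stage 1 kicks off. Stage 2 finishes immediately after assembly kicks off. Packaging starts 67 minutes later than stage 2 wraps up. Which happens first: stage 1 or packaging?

Assembly starts at 14:18 − 267 min = 09:51.
So stage 2 ends at 09:51.
Packaging starts at 09:51 + 67 min = 10:58.
Stage 1 starts at 14:18 and packaging starts at 10:58, so packaging is first.

packaging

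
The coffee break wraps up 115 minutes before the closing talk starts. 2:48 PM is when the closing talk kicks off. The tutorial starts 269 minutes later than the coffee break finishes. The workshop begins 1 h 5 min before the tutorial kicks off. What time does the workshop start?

4:17 PM

The coffee break ends at 2:48 PM − 115 min = 12:53 PM.
The tutorial starts at 12:53 PM + 269 min = 5:22 PM.
The workshop starts at 5:22 PM − 65 min = 4:17 PM.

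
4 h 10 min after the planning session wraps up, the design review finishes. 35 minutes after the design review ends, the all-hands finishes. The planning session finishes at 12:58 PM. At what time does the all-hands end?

The design review ends at 12:58 PM + 250 min = 5:08 PM.
The all-hands ends at 5:08 PM + 35 min = 5:43 PM.

5:43 PM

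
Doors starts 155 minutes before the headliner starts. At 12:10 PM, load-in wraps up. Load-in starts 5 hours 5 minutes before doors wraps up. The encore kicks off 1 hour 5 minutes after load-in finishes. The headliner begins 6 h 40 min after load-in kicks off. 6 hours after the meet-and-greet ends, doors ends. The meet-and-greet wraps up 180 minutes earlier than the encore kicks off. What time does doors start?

3:15 PM

The encore starts at 12:10 PM + 65 min = 1:15 PM.
The meet-and-greet ends at 1:15 PM − 180 min = 10:15 AM.
Doors ends at 10:15 AM + 360 min = 4:15 PM.
Load-in starts at 4:15 PM − 305 min = 11:10 AM.
The headliner starts at 11:10 AM + 400 min = 5:50 PM.
Doors starts at 5:50 PM − 155 min = 3:15 PM.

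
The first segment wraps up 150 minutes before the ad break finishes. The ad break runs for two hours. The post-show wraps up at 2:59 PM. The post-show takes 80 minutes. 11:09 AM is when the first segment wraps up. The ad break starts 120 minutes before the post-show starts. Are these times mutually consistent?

Yes

The post-show starts at 2:59 PM − 80 min = 1:39 PM.
The ad break starts at 1:39 PM − 120 min = 11:39 AM.
The ad break ends at 11:39 AM + 120 min = 1:39 PM.
The first segment ends at 1:39 PM − 150 min = 11:09 AM.
That matches the stated 11:09 AM, so the schedule is consistent.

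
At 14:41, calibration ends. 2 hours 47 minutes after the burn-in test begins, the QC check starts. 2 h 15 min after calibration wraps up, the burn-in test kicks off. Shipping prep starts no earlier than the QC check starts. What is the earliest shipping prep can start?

19:43

The burn-in test starts at 14:41 + 135 min = 16:56.
The QC check starts at 16:56 + 167 min = 19:43.
Shipping prep is bounded by the QC check, so the earliest it can start is 19:43.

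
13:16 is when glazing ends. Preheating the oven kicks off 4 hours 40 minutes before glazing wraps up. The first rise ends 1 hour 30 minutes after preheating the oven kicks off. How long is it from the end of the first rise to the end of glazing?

190 minutes

Preheating the oven starts at 13:16 − 280 min = 08:36.
The first rise ends at 08:36 + 90 min = 10:06.
From 10:06 to 13:16 is 190 minutes.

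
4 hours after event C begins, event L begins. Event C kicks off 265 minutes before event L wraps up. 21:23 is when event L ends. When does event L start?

20:58

Event C starts at 21:23 − 265 min = 16:58.
Event L starts at 16:58 + 240 min = 20:58.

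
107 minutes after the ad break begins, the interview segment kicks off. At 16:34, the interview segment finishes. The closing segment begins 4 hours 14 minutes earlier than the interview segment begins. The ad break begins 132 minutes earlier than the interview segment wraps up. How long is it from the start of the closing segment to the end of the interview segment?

The ad break starts at 16:34 − 132 min = 14:22.
The interview segment starts at 14:22 + 107 min = 16:09.
The closing segment starts at 16:09 − 254 min = 11:55.
From 11:55 to 16:34 is 279 minutes.

279 minutes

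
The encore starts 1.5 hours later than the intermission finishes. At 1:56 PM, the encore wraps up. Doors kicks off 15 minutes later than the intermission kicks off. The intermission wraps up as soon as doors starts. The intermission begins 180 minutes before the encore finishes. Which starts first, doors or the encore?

The intermission starts at 1:56 PM − 180 min = 10:56 AM.
Doors starts at 10:56 AM + 15 min = 11:11 AM.
So the intermission ends at 11:11 AM.
The encore starts at 11:11 AM + 90 min = 12:41 PM.
Doors starts at 11:11 AM and the encore starts at 12:41 PM, so doors is first.

doors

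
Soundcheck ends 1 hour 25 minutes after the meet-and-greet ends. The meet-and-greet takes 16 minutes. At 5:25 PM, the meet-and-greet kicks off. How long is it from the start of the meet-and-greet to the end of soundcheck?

The meet-and-greet ends at 5:25 PM + 16 min = 5:41 PM.
Soundcheck ends at 5:41 PM + 85 min = 7:06 PM.
From 5:25 PM to 7:06 PM is 1 hour 41 minutes.

1 hour 41 minutes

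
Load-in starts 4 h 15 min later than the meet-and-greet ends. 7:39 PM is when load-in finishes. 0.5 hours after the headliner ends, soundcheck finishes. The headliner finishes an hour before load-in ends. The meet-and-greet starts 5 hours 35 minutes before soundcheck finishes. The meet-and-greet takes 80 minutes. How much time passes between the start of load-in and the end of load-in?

The headliner ends at 7:39 PM − 60 min = 6:39 PM.
Soundcheck ends at 6:39 PM + 30 min = 7:09 PM.
The meet-and-greet starts at 7:09 PM − 335 min = 1:34 PM.
The meet-and-greet ends at 1:34 PM + 80 min = 2:54 PM.
Load-in starts at 2:54 PM + 255 min = 7:09 PM.
From 7:09 PM to 7:39 PM is half an hour.

half an hour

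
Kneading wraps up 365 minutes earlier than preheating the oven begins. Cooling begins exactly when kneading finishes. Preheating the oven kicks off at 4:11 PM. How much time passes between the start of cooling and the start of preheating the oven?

Kneading ends at 4:11 PM − 365 min = 10:06 AM.
So cooling starts at 10:06 AM.
From 10:06 AM to 4:11 PM is 6 h 5 min.

6 h 5 min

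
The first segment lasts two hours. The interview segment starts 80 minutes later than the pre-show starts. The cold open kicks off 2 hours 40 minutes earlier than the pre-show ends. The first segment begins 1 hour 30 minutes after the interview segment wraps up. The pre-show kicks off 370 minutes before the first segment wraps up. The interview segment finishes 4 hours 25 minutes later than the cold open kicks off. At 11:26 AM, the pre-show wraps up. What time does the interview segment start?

The cold open starts at 11:26 AM − 160 min = 8:46 AM.
The interview segment ends at 8:46 AM + 265 min = 1:11 PM.
The first segment starts at 1:11 PM + 90 min = 2:41 PM.
The first segment ends at 2:41 PM + 120 min = 4:41 PM.
The pre-show starts at 4:41 PM − 370 min = 10:31 AM.
The interview segment starts at 10:31 AM + 80 min = 11:51 AM.

11:51 AM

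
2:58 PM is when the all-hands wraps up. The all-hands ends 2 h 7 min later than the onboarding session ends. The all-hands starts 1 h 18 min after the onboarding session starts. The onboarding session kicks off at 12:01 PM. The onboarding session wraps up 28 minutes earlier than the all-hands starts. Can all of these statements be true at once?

The all-hands starts at 12:01 PM + 78 min = 1:19 PM.
The onboarding session ends at 1:19 PM − 28 min = 12:51 PM.
The all-hands ends at 12:51 PM + 127 min = 2:58 PM.
That matches the stated 2:58 PM, so the schedule is consistent.

Yes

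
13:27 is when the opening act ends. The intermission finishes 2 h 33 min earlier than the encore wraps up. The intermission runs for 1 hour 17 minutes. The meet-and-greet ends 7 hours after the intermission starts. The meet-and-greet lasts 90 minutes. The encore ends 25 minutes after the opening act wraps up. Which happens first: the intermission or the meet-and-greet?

the intermission

The encore ends at 13:27 + 25 min = 13:52.
The intermission ends at 13:52 − 153 min = 11:19.
The intermission starts at 11:19 − 77 min = 10:02.
The meet-and-greet ends at 10:02 + 420 min = 17:02.
The meet-and-greet starts at 17:02 − 90 min = 15:32.
The intermission starts at 10:02 and the meet-and-greet starts at 15:32, so the intermission is first.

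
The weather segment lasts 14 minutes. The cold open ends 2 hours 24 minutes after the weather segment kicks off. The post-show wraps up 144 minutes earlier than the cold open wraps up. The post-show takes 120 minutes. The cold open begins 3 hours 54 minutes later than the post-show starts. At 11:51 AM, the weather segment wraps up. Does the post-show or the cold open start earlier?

The weather segment starts at 11:51 AM − 14 min = 11:37 AM.
The cold open ends at 11:37 AM + 144 min = 2:01 PM.
The post-show ends at 2:01 PM − 144 min = 11:37 AM.
The post-show starts at 11:37 AM − 120 min = 9:37 AM.
The cold open starts at 9:37 AM + 234 min = 1:31 PM.
The post-show starts at 9:37 AM and the cold open starts at 1:31 PM, so the post-show is first.

the post-show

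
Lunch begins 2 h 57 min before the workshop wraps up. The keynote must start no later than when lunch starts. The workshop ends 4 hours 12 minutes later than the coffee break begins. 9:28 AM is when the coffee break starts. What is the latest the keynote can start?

10:43 AM

The workshop ends at 9:28 AM + 252 min = 1:40 PM.
Lunch starts at 1:40 PM − 177 min = 10:43 AM.
The keynote is bounded by lunch, so the latest it can start is 10:43 AM.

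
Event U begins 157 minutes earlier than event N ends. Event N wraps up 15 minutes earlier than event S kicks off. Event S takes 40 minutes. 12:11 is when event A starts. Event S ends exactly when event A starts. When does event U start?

08:39

Event S ends at 12:11.
Event S starts at 12:11 − 40 min = 11:31.
Event N ends at 11:31 − 15 min = 11:16.
Event U starts at 11:16 − 157 min = 08:39.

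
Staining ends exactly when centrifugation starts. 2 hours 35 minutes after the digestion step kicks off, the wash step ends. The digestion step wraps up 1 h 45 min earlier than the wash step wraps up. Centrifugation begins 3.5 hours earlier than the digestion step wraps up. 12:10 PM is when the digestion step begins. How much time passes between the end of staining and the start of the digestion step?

The wash step ends at 12:10 PM + 155 min = 2:45 PM.
The digestion step ends at 2:45 PM − 105 min = 1:00 PM.
Centrifugation starts at 1:00 PM − 210 min = 9:30 AM.
So staining ends at 9:30 AM.
From 9:30 AM to 12:10 PM is 2 hours 40 minutes.

2 hours 40 minutes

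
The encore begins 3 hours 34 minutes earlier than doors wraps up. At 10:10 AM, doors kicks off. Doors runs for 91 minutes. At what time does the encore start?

8:07 AM

Doors ends at 10:10 AM + 91 min = 11:41 AM.
The encore starts at 11:41 AM − 214 min = 8:07 AM.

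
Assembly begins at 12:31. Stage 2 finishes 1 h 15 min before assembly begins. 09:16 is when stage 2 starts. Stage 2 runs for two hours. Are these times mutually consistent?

Yes

Stage 2 ends at 12:31 − 75 min = 11:16.
Stage 2 starts at 11:16 − 120 min = 09:16.
That matches the stated 09:16, so the schedule is consistent.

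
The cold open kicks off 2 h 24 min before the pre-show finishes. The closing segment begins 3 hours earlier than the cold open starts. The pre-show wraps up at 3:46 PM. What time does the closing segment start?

The cold open starts at 3:46 PM − 144 min = 1:22 PM.
The closing segment starts at 1:22 PM − 180 min = 10:22 AM.

10:22 AM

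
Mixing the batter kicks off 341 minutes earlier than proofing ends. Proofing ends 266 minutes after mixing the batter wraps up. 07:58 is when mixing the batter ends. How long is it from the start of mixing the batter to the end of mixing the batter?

Proofing ends at 07:58 + 266 min = 12:24.
Mixing the batter starts at 12:24 − 341 min = 06:43.
From 06:43 to 07:58 is 1 hour 15 minutes.

1 hour 15 minutes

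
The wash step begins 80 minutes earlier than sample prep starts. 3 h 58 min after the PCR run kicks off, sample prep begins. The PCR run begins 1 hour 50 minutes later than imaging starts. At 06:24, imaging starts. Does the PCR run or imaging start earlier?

The PCR run starts at 06:24 + 110 min = 08:14.
The PCR run starts at 08:14 and imaging starts at 06:24, so imaging is first.

imaging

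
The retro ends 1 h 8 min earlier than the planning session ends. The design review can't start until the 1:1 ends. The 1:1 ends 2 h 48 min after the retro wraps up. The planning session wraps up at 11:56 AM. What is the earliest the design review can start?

1:36 PM

The retro ends at 11:56 AM − 68 min = 10:48 AM.
The 1:1 ends at 10:48 AM + 168 min = 1:36 PM.
The design review is bounded by the 1:1, so the earliest it can start is 1:36 PM.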